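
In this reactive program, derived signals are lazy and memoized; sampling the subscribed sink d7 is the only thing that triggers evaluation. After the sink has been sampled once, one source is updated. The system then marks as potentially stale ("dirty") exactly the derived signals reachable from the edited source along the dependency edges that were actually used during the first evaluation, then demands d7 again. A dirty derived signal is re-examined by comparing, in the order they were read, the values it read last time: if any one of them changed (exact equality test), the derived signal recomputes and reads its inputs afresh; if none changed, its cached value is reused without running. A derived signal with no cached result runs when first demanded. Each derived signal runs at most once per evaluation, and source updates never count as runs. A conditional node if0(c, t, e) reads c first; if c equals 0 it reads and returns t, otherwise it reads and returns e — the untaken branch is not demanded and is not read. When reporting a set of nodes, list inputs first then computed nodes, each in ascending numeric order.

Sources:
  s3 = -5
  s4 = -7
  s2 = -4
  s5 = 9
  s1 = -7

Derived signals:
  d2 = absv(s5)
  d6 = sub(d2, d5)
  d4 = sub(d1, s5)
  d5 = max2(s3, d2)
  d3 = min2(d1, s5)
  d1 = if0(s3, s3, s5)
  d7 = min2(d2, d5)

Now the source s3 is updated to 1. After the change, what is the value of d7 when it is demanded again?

First demand of the output computes:
  d2 = absv(9) = 9
  d5 = max2(-5, 9) = 9
  d7 = min2(9, 9) = 9

After the edit, cleaning proceeds:
  d5: a read changed (s3 -5->1) — executes, giving 9 — identical to its old value.
  d7: dirty, but its reads are unchanged (d2 unchanged, d5 unchanged); cached 9 stands.

Note the absorption at d5: it re-runs yet its value is the same, leaving the output's value untouched.

Demanding d7 again yields 9.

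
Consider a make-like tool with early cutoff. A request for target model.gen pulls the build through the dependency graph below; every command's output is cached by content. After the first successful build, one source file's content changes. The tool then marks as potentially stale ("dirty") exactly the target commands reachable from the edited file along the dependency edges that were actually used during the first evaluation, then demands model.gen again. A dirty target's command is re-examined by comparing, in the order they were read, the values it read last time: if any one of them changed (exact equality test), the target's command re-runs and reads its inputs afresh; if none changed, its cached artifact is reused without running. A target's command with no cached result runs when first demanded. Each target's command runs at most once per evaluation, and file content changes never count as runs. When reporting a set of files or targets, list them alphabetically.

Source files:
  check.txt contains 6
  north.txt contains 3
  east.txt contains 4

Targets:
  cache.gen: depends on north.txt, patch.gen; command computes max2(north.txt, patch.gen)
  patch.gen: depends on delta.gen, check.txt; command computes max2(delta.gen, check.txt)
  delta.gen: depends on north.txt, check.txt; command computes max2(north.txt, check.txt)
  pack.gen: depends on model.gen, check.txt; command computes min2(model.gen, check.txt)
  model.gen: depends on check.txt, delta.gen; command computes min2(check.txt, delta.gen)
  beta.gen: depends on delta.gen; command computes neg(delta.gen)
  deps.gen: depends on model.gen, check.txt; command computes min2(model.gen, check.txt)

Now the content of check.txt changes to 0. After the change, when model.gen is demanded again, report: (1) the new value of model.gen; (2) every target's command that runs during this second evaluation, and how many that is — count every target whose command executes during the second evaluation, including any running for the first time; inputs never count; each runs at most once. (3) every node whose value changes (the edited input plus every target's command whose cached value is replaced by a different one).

Demanding model.gen again yields 0.
2 target commands run: delta.gen, model.gen.
The nodes whose values change: check.txt, delta.gen, model.gen.

First demand of the output computes:
  delta.gen = max2(3, 6) = 6
  model.gen = min2(6, 6) = 6

After the edit, cleaning proceeds:
  delta.gen: a read changed (check.txt 6->0) — executes, giving 3.
  model.gen: a read changed (check.txt 6->0; delta.gen 6->3) — executes, giving 0.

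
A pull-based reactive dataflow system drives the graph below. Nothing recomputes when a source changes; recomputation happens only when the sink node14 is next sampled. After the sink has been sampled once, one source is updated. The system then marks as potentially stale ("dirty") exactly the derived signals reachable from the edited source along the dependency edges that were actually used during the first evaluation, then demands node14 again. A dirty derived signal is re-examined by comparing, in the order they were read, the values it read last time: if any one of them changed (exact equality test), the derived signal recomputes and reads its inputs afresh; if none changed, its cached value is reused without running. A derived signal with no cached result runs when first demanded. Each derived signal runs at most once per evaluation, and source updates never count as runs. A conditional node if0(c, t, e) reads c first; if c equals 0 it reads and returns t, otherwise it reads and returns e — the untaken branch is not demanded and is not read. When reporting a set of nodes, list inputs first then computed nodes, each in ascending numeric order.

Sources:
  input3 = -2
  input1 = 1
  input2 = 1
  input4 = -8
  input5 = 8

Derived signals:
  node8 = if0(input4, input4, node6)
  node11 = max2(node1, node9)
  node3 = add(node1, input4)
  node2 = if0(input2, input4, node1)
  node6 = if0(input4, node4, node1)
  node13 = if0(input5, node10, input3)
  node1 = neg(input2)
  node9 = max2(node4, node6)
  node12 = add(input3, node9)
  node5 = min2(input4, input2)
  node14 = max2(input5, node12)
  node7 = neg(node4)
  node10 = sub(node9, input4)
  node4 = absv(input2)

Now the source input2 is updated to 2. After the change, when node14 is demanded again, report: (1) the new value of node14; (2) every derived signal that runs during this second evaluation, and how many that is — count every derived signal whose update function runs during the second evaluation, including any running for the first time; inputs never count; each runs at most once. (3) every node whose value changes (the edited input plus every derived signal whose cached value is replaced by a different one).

New value of node14: 8.
Derived signals that run: node1, node4, node6, node9, node12, node14 — 6 in total.
Values that change: input2, node1, node4, node6, node9, node12.

First evaluation (everything demanded from the output):
  node1 = neg(1) = -1
  node4 = absv(1) = 1
  node6 = if0(input4=-8 -> else branch node1) = -1
  node9 = max2(1, -1) = 1
  node12 = add(-2, 1) = -1
  node14 = max2(8, -1) = 8

Propagation after the edit:
  node1: runs — input2 1->2; result -2.
  node4: runs — input2 1->2; result 2.
  node6: runs — node1 -1->-2; result -2.
  node9: runs — node4 1->2; node6 -1->-2; result 2.
  node12: runs — node9 1->2; result 0.
  node14: runs — node12 -1->0; result 8 (same value as before).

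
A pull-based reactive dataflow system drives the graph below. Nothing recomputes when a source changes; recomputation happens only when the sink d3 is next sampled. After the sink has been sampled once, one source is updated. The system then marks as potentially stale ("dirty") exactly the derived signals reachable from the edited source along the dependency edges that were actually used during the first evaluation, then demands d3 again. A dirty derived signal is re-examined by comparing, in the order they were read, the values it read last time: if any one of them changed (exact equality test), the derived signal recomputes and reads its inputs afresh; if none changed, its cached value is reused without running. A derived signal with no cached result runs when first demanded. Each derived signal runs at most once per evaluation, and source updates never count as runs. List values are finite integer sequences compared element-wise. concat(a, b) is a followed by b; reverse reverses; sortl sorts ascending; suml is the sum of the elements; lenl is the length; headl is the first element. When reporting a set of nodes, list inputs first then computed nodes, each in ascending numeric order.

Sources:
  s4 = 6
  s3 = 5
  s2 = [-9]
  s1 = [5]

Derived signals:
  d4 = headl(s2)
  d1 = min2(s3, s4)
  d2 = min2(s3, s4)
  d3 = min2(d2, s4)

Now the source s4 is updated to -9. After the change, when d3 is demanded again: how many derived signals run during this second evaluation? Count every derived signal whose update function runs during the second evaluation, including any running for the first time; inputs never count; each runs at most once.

Derived signals that run: d2, d3 — 2 in total.

First evaluation (everything demanded from the output):
  d2 = min2(5, 6) = 5
  d3 = min2(5, 6) = 5

Propagation after the edit:
  d2: runs — s4 6->-9; result -9.
  d3: runs — d2 5->-9; s4 6->-9; result -9.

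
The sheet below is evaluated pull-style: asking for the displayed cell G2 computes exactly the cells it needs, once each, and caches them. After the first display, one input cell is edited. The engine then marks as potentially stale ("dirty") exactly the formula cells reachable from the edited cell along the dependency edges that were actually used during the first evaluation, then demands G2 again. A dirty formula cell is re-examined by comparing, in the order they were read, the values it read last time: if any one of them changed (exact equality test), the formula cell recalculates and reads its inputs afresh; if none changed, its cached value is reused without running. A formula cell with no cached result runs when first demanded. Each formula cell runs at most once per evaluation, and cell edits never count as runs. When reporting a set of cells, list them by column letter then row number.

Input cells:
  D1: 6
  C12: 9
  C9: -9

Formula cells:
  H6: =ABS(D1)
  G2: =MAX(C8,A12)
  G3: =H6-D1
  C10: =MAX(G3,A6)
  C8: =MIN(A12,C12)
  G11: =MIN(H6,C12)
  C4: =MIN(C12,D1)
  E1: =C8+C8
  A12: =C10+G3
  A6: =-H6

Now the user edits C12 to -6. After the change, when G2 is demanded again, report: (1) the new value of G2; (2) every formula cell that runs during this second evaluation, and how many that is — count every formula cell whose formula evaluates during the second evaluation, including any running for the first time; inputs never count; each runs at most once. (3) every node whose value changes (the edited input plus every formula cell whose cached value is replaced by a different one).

Demanding G2 again yields 0.
2 formula cells run: C8, G2.
The nodes whose values change: C8, C12.

First demand of the output computes:
  H6 = ABS(6) = 6
  A6 = -(6) = -6
  G3 = 6 - 6 = 0
  C10 = MAX(0, -6) = 0
  A12 = 0 + 0 = 0
  C8 = MIN(0, 9) = 0
  G2 = MAX(0, 0) = 0

After the edit, cleaning proceeds:
  C8: a read changed (C12 9->-6) — executes, giving -6.
  G2: a read changed (C8 0->-6) — executes, giving 0 — identical to its old value.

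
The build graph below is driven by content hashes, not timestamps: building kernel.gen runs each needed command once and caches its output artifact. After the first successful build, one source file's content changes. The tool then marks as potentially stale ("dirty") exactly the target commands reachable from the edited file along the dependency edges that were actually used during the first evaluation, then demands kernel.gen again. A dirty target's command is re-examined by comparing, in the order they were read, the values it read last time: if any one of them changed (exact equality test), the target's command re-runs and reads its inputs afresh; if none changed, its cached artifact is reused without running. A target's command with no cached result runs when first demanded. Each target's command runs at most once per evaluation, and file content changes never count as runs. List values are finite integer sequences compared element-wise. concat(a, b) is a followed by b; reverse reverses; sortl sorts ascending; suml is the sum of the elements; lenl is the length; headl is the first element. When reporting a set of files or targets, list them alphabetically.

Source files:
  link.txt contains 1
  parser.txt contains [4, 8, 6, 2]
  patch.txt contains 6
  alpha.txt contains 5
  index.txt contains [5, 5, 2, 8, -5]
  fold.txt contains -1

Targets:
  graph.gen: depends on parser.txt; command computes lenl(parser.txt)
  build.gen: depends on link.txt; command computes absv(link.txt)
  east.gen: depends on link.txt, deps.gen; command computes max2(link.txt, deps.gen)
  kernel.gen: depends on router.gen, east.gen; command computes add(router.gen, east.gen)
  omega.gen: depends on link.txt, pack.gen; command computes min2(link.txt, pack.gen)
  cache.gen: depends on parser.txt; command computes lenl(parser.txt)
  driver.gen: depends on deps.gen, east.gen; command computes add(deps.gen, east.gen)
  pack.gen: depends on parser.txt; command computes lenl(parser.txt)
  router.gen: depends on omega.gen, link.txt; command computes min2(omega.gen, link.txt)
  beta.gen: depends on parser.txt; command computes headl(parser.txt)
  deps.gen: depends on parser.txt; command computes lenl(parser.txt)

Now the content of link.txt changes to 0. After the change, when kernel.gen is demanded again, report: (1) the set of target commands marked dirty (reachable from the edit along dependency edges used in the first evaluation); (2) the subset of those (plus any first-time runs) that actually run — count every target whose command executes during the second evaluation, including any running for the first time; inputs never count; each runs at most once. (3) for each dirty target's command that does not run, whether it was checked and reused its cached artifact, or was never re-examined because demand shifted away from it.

Dirty set: east.gen, kernel.gen, omega.gen, router.gen.
Run set: east.gen, kernel.gen, omega.gen, router.gen (4 run).
All dirty target commands ended up running.

Initial pass — values computed on the first demand:
  deps.gen = lenl([4, 8, 6, 2]) = 4
  east.gen = max2(1, 4) = 4
  pack.gen = lenl([4, 8, 6, 2]) = 4
  omega.gen = min2(1, 4) = 1
  router.gen = min2(1, 1) = 1
  kernel.gen = add(1, 4) = 5

Second demand — change propagation:
  east.gen: re-runs because link.txt 1->0; new result 4 (unchanged).
  omega.gen: re-runs because link.txt 1->0; new result 0.
  router.gen: re-runs because omega.gen 1->0; link.txt 1->0; new result 0.
  kernel.gen: re-runs because router.gen 1->0; new result 4.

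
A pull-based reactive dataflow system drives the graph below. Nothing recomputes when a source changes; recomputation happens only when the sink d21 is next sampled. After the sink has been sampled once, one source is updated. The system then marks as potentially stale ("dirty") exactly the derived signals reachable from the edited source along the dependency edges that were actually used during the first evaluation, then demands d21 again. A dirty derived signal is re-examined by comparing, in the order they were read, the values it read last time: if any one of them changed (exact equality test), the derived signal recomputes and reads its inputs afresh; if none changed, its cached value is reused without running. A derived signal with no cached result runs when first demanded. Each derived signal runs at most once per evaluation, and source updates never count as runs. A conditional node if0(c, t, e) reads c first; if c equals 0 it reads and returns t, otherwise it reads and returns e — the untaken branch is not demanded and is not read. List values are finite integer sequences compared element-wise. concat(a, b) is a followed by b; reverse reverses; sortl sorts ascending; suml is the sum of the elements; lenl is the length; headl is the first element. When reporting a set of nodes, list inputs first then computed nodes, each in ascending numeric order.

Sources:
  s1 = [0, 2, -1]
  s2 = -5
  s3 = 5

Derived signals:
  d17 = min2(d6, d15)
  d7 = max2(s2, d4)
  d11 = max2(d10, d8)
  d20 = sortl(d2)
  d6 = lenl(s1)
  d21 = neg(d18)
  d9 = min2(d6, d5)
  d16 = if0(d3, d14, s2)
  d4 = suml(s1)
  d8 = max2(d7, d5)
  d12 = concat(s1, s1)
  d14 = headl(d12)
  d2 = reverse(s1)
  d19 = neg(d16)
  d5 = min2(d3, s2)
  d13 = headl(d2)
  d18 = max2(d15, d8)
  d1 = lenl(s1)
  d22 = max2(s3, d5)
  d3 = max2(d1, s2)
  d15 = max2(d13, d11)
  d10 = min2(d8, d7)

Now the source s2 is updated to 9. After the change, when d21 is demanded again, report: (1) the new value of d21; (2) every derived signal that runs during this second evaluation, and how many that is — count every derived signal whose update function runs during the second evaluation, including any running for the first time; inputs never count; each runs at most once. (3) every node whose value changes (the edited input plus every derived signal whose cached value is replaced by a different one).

First evaluation (everything demanded from the output):
  d1 = lenl([0, 2, -1]) = 3
  d2 = reverse([0, 2, -1]) = [-1, 2, 0]
  d3 = max2(3, -5) = 3
  d4 = suml([0, 2, -1]) = 1
  d5 = min2(3, -5) = -5
  d7 = max2(-5, 1) = 1
  d8 = max2(1, -5) = 1
  d10 = min2(1, 1) = 1
  d11 = max2(1, 1) = 1
  d13 = headl([-1, 2, 0]) = -1
  d15 = max2(-1, 1) = 1
  d18 = max2(1, 1) = 1
  d21 = neg(1) = -1

Propagation after the edit:
  d3: runs — s2 -5->9; result 9.
  d5: runs — d3 3->9; s2 -5->9; result 9.
  d7: runs — s2 -5->9; result 9.
  d8: runs — d7 1->9; d5 -5->9; result 9.
  d10: runs — d8 1->9; d7 1->9; result 9.
  d11: runs — d10 1->9; d8 1->9; result 9.
  d15: runs — d11 1->9; result 9.
  d18: runs — d15 1->9; d8 1->9; result 9.
  d21: runs — d18 1->9; result -9.

New value of d21: -9.
Derived signals that run: d3, d5, d7, d8, d10, d11, d15, d18, d21 — 9 in total.
Values that change: s2, d3, d5, d7, d8, d10, d11, d15, d18, d21.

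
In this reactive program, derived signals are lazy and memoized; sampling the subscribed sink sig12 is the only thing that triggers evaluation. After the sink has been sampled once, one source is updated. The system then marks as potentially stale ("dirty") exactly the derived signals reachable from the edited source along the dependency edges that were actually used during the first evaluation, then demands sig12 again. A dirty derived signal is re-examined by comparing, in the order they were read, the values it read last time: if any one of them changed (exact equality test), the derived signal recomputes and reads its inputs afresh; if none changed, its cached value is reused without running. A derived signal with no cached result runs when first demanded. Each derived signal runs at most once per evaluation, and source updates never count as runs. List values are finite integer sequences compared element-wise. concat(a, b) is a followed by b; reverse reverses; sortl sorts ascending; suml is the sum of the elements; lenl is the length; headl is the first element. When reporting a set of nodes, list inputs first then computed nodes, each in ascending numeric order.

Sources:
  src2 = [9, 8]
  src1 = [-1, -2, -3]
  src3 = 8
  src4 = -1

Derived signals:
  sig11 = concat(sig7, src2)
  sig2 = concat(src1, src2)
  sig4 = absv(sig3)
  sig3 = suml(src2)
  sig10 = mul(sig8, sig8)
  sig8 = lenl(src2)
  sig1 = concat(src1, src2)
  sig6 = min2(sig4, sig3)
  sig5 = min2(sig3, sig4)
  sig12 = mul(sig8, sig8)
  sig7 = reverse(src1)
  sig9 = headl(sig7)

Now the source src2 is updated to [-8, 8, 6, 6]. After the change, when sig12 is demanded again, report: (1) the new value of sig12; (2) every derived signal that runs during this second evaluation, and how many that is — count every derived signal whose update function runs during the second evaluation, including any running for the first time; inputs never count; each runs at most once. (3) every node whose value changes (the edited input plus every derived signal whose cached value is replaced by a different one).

First demand of the output computes:
  sig8 = lenl([9, 8]) = 2
  sig12 = mul(2, 2) = 4

After the edit, cleaning proceeds:
  sig8: a read changed (src2 [9, 8]->[-8, 8, 6, 6]) — executes, giving 4.
  sig12: a read changed (sig8 2->4; sig8 2->4) — executes, giving 16.

Demanding sig12 again yields 16.
2 derived signals run: sig8, sig12.
The nodes whose values change: src2, sig8, sig12.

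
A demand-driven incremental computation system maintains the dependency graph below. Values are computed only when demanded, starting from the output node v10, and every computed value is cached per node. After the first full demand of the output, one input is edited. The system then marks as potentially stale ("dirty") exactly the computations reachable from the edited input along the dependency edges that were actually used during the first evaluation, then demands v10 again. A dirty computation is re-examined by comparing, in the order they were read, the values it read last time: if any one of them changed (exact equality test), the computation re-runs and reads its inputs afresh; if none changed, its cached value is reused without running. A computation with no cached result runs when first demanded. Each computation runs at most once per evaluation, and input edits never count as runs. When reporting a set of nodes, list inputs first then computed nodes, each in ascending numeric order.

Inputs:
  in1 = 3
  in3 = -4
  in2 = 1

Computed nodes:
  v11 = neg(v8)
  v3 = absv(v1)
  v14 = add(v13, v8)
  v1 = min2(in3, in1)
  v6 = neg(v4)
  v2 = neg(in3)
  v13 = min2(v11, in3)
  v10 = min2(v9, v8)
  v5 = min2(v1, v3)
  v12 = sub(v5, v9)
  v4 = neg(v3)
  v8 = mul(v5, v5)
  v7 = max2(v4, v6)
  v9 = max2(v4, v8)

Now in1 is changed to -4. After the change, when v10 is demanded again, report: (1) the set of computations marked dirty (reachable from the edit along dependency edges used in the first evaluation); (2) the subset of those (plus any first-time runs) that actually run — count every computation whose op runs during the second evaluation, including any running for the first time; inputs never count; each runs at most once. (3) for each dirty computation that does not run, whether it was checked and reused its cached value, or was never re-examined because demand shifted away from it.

Marked dirty: v1, v3, v4, v5, v8, v9, v10.
Computations that run: v1 — 1 in total.
Checked but reused from cache: v3, v4, v5, v8, v9, v10.
Key observation: the change is absorbed at v1 — it re-runs but produces the same value, and the output's value is unchanged.

First evaluation (everything demanded from the output):
  v1 = min2(-4, 3) = -4
  v3 = absv(-4) = 4
  v4 = neg(4) = -4
  v5 = min2(-4, 4) = -4
  v8 = mul(-4, -4) = 16
  v9 = max2(-4, 16) = 16
  v10 = min2(16, 16) = 16

Propagation after the edit:
  v1: runs — in1 3->-4; result -4 (same value as before).
  v3: checked — values it read are unchanged (v1 unchanged); reused cached 4 without running.
  v4: checked — values it read are unchanged (v3 unchanged); reused cached -4 without running.
  v5: checked — values it read are unchanged (v1 unchanged, v3 unchanged); reused cached -4 without running.
  v8: checked — values it read are unchanged (v5 unchanged, v5 unchanged); reused cached 16 without running.
  v9: checked — values it read are unchanged (v4 unchanged, v8 unchanged); reused cached 16 without running.
  v10: checked — values it read are unchanged (v9 unchanged, v8 unchanged); reused cached 16 without running.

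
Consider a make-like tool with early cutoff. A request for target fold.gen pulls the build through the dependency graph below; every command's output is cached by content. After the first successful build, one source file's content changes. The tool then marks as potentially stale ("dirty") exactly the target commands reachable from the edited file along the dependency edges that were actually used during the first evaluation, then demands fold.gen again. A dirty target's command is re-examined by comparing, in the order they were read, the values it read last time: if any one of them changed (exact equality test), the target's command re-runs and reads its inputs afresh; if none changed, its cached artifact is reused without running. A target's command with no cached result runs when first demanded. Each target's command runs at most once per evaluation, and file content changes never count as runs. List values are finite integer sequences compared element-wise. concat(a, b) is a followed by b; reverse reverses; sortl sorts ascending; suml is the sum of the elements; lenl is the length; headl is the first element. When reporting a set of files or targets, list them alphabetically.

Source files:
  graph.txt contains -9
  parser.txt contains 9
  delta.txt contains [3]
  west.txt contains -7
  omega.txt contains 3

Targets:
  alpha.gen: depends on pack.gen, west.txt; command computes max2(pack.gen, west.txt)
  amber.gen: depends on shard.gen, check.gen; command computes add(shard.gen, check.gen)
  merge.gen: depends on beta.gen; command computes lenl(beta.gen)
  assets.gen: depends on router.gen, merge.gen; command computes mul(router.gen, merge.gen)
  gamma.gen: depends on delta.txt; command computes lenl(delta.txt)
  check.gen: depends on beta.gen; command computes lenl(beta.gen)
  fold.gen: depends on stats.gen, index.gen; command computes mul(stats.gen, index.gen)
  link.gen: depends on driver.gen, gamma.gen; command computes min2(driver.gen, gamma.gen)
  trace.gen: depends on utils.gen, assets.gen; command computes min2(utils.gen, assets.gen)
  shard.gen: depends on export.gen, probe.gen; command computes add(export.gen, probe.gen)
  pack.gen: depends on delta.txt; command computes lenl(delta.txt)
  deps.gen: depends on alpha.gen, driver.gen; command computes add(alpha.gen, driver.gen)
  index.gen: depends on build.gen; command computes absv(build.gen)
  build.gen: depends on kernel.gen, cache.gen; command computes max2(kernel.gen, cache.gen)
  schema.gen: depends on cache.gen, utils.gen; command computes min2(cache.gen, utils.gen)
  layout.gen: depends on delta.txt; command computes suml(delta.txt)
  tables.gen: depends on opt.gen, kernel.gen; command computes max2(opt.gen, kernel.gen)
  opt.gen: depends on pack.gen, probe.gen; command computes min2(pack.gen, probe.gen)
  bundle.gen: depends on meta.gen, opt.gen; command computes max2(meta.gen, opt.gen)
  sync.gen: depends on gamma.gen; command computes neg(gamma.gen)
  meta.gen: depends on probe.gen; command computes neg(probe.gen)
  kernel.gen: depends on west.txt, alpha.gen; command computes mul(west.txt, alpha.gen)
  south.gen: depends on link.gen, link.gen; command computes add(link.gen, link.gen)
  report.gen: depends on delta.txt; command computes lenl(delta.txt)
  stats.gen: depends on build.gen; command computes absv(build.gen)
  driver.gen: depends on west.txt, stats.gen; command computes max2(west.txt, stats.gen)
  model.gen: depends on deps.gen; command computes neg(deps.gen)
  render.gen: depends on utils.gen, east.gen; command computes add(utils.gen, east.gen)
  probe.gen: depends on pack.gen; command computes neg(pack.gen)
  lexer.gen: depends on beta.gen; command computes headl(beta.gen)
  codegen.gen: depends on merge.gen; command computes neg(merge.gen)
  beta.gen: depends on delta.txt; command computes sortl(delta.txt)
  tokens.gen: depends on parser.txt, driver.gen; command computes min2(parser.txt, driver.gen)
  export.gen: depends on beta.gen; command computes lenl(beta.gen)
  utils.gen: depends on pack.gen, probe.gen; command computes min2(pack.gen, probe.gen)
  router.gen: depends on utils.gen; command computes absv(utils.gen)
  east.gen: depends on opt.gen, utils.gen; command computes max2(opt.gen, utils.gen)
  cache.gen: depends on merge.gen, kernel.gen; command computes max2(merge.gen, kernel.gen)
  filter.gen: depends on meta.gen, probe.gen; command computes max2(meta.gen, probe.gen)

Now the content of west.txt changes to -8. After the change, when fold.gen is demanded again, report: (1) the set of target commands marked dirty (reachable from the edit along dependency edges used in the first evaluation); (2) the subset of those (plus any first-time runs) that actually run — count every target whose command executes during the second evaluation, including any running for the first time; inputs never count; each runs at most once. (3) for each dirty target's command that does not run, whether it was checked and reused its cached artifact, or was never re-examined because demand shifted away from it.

First demand of the output computes:
  beta.gen = sortl([3]) = [3]
  merge.gen = lenl([3]) = 1
  pack.gen = lenl([3]) = 1
  alpha.gen = max2(1, -7) = 1
  kernel.gen = mul(-7, 1) = -7
  cache.gen = max2(1, -7) = 1
  build.gen = max2(-7, 1) = 1
  index.gen = absv(1) = 1
  stats.gen = absv(1) = 1
  fold.gen = mul(1, 1) = 1

After the edit, cleaning proceeds:
  alpha.gen: a read changed (west.txt -7->-8) — executes, giving 1 — identical to its old value.
  kernel.gen: a read changed (west.txt -7->-8) — executes, giving -8.
  cache.gen: a read changed (kernel.gen -7->-8) — executes, giving 1 — identical to its old value.
  build.gen: a read changed (kernel.gen -7->-8) — executes, giving 1 — identical to its old value.
  index.gen: dirty, but its reads are unchanged (build.gen unchanged); cached 1 stands.
  stats.gen: dirty, but its reads are unchanged (build.gen unchanged); cached 1 stands.
  fold.gen: dirty, but its reads are unchanged (stats.gen unchanged, index.gen unchanged); cached 1 stands.

Note where the cutoff bites: index.gen is checked, finds nothing changed, and keeps its cache.

The edit dirties: alpha.gen, build.gen, cache.gen, fold.gen, index.gen, kernel.gen, stats.gen.
4 target commands run: alpha.gen, build.gen, cache.gen, kernel.gen.
Cache hits after checking: fold.gen, index.gen, stats.gen.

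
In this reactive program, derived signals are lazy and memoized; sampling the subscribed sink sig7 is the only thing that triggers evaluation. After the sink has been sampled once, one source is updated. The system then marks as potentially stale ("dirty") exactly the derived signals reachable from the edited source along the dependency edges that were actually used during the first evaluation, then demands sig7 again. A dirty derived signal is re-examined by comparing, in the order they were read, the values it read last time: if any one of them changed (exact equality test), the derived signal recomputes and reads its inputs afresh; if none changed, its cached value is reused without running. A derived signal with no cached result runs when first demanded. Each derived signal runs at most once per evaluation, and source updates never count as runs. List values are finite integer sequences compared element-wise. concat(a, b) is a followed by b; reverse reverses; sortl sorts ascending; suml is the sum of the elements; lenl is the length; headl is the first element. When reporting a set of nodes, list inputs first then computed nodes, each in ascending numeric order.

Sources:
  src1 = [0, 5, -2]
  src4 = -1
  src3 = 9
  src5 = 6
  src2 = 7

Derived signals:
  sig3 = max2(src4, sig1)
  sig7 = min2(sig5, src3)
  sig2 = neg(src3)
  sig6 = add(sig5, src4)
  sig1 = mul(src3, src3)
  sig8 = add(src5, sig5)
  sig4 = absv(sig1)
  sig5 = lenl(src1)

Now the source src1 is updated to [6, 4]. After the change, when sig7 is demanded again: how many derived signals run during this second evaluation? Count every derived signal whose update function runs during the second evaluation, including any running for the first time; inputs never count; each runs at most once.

2 derived signals run: sig5, sig7.

First demand of the output computes:
  sig5 = lenl([0, 5, -2]) = 3
  sig7 = min2(3, 9) = 3

After the edit, cleaning proceeds:
  sig5: a read changed (src1 [0, 5, -2]->[6, 4]) — executes, giving 2.
  sig7: a read changed (sig5 3->2) — executes, giving 2.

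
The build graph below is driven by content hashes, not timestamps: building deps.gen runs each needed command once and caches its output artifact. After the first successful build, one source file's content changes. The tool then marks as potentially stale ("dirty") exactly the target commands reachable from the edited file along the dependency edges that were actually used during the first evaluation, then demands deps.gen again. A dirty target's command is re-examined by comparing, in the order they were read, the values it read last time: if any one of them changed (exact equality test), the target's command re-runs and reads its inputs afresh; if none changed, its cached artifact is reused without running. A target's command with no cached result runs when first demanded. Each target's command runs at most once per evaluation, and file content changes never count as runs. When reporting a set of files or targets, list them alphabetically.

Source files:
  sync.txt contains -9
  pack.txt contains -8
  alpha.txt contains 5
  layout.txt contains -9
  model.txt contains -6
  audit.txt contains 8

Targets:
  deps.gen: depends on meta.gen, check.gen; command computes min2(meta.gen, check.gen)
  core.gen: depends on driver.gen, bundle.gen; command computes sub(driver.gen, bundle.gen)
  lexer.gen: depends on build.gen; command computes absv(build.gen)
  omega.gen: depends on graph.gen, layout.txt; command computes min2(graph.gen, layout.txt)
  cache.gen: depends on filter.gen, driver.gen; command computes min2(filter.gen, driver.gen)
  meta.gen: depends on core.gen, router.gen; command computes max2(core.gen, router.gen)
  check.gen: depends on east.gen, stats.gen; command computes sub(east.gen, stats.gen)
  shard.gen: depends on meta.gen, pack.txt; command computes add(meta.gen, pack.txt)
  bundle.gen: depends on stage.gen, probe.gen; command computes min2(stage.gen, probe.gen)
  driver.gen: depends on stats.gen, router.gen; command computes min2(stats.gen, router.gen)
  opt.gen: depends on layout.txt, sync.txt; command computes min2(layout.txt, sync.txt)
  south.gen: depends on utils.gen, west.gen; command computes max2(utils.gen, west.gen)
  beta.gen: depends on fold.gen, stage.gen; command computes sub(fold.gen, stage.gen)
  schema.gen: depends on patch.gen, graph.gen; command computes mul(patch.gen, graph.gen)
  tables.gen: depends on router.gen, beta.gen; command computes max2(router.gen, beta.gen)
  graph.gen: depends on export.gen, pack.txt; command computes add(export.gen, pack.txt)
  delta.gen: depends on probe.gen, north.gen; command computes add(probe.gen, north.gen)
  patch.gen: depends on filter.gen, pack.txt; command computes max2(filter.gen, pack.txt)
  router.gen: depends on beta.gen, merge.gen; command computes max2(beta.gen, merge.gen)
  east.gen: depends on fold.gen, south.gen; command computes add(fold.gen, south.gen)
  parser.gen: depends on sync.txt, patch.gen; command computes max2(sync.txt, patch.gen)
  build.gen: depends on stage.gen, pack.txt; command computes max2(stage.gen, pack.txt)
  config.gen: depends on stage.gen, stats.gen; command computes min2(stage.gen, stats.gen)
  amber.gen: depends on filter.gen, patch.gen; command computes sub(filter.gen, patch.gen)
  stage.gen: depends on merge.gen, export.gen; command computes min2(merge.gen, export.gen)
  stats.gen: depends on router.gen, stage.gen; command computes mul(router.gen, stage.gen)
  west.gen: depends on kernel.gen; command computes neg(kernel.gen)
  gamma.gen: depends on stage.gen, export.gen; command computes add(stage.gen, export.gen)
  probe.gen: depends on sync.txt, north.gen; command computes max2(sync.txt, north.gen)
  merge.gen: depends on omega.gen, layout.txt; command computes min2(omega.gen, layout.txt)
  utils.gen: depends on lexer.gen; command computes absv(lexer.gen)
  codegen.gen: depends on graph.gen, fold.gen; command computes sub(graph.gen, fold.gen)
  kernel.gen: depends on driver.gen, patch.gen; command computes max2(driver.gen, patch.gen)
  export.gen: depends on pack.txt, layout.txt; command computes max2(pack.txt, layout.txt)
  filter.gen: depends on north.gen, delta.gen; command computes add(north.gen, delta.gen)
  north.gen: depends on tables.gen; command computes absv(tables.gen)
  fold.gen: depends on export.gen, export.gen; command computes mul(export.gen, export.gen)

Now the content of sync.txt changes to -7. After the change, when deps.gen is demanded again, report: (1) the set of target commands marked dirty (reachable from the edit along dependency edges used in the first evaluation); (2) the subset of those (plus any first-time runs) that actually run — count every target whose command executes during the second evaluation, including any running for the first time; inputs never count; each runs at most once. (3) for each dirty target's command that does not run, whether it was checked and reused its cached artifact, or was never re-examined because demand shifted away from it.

Dirty set: bundle.gen, check.gen, core.gen, delta.gen, deps.gen, east.gen, filter.gen, kernel.gen, meta.gen, patch.gen, probe.gen, south.gen, west.gen.
Run set: probe.gen (1 run).
Re-examined without running (cache reused): bundle.gen, check.gen, core.gen, delta.gen, deps.gen, east.gen, filter.gen, kernel.gen, meta.gen, patch.gen, south.gen, west.gen.
The important point: probe.gen recomputes to an identical value, and the output ends up unchanged.

Initial pass — values computed on the first demand:
  export.gen = max2(-8, -9) = -8
  fold.gen = mul(-8, -8) = 64
  graph.gen = add(-8, -8) = -16
  omega.gen = min2(-16, -9) = -16
  merge.gen = min2(-16, -9) = -16
  stage.gen = min2(-16, -8) = -16
  beta.gen = sub(64, -16) = 80
  build.gen = max2(-16, -8) = -8
  lexer.gen = absv(-8) = 8
  router.gen = max2(80, -16) = 80
  stats.gen = mul(80, -16) = -1280
  driver.gen = min2(-1280, 80) = -1280
  tables.gen = max2(80, 80) = 80
  north.gen = absv(80) = 80
  probe.gen = max2(-9, 80) = 80
  bundle.gen = min2(-16, 80) = -16
  core.gen = sub(-1280, -16) = -1264
  delta.gen = add(80, 80) = 160
  filter.gen = add(80, 160) = 240
  meta.gen = max2(-1264, 80) = 80
  patch.gen = max2(240, -8) = 240
  kernel.gen = max2(-1280, 240) = 240
  utils.gen = absv(8) = 8
  west.gen = neg(240) = -240
  south.gen = max2(8, -240) = 8
  east.gen = add(64, 8) = 72
  check.gen = sub(72, -1280) = 1352
  deps.gen = min2(80, 1352) = 80

Second demand — change propagation:
  probe.gen: re-runs because sync.txt -9->-7; new result 80 (unchanged).
  bundle.gen: re-examined; everything it read last time is the same (stage.gen unchanged, probe.gen unchanged) — cache -16 kept, no run.
  core.gen: re-examined; everything it read last time is the same (driver.gen unchanged, bundle.gen unchanged) — cache -1264 kept, no run.
  delta.gen: re-examined; everything it read last time is the same (probe.gen unchanged, north.gen unchanged) — cache 160 kept, no run.
  filter.gen: re-examined; everything it read last time is the same (north.gen unchanged, delta.gen unchanged) — cache 240 kept, no run.
  meta.gen: re-examined; everything it read last time is the same (core.gen unchanged, router.gen unchanged) — cache 80 kept, no run.
  patch.gen: re-examined; everything it read last time is the same (filter.gen unchanged, pack.txt unchanged) — cache 240 kept, no run.
  kernel.gen: re-examined; everything it read last time is the same (driver.gen unchanged, patch.gen unchanged) — cache 240 kept, no run.
  west.gen: re-examined; everything it read last time is the same (kernel.gen unchanged) — cache -240 kept, no run.
  south.gen: re-examined; everything it read last time is the same (utils.gen unchanged, west.gen unchanged) — cache 8 kept, no run.
  east.gen: re-examined; everything it read last time is the same (fold.gen unchanged, south.gen unchanged) — cache 72 kept, no run.
  check.gen: re-examined; everything it read last time is the same (east.gen unchanged, stats.gen unchanged) — cache 1352 kept, no run.
  deps.gen: re-examined; everything it read last time is the same (meta.gen unchanged, check.gen unchanged) — cache 80 kept, no run.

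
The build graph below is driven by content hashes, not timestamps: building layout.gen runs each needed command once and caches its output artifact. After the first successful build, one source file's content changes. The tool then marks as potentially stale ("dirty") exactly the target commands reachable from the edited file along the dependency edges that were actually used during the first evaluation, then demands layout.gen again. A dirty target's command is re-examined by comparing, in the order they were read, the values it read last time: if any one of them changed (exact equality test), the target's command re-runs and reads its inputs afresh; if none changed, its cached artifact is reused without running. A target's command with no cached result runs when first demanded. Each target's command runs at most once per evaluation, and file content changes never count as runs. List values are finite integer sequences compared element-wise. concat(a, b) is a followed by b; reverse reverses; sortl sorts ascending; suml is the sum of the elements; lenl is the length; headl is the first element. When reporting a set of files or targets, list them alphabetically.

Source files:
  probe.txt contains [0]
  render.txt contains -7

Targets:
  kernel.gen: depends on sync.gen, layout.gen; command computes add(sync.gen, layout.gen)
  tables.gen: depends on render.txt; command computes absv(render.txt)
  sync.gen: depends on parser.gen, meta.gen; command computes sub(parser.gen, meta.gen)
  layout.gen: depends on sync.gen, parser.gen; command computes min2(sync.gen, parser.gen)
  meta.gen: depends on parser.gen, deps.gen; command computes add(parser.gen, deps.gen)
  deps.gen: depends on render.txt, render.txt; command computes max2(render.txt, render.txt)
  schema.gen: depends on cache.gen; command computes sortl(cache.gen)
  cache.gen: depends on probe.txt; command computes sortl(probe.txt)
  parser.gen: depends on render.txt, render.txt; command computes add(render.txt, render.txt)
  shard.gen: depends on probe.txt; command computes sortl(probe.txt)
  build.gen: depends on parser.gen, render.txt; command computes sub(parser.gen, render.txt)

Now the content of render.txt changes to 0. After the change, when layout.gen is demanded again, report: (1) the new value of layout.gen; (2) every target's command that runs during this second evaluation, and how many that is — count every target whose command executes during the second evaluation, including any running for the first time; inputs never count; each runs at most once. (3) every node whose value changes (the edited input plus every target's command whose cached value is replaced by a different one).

layout.gen now evaluates to 0.
Run set: deps.gen, layout.gen, meta.gen, parser.gen, sync.gen (5 run).
Changed values: deps.gen, layout.gen, meta.gen, parser.gen, render.txt, sync.gen.

Initial pass — values computed on the first demand:
  deps.gen = max2(-7, -7) = -7
  parser.gen = add(-7, -7) = -14
  meta.gen = add(-14, -7) = -21
  sync.gen = sub(-14, -21) = 7
  layout.gen = min2(7, -14) = -14

Second demand — change propagation:
  deps.gen: re-runs because render.txt -7->0; render.txt -7->0; new result 0.
  parser.gen: re-runs because render.txt -7->0; render.txt -7->0; new result 0.
  meta.gen: re-runs because parser.gen -14->0; deps.gen -7->0; new result 0.
  sync.gen: re-runs because parser.gen -14->0; meta.gen -21->0; new result 0.
  layout.gen: re-runs because sync.gen 7->0; parser.gen -14->0; new result 0.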